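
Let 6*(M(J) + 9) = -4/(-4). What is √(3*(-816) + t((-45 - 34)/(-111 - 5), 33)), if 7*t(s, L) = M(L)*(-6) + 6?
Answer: I*√119539/7 ≈ 49.392*I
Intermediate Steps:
M(J) = -53/6 (M(J) = -9 + (-4/(-4))/6 = -9 + (-4*(-¼))/6 = -9 + (⅙)*1 = -9 + ⅙ = -53/6)
t(s, L) = 59/7 (t(s, L) = (-53/6*(-6) + 6)/7 = (53 + 6)/7 = (⅐)*59 = 59/7)
√(3*(-816) + t((-45 - 34)/(-111 - 5), 33)) = √(3*(-816) + 59/7) = √(-2448 + 59/7) = √(-17077/7) = I*√119539/7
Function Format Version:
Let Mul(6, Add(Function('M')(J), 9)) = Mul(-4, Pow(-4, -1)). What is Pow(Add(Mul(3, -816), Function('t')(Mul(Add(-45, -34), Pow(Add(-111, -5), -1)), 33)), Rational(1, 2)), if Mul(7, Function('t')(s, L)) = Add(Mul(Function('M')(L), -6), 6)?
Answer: Mul(Rational(1, 7), I, Pow(119539, Rational(1, 2))) ≈ Mul(49.392, I)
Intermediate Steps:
Function('M')(J) = Rational(-53, 6) (Function('M')(J) = Add(-9, Mul(Rational(1, 6), Mul(-4, Pow(-4, -1)))) = Add(-9, Mul(Rational(1, 6), Mul(-4, Rational(-1, 4)))) = Add(-9, Mul(Rational(1, 6), 1)) = Add(-9, Rational(1, 6)) = Rational(-53, 6))
Function('t')(s, L) = Rational(59, 7) (Function('t')(s, L) = Mul(Rational(1, 7), Add(Mul(Rational(-53, 6), -6), 6)) = Mul(Rational(1, 7), Add(53, 6)) = Mul(Rational(1, 7), 59) = Rational(59, 7))
Pow(Add(Mul(3, -816), Function('t')(Mul(Add(-45, -34), Pow(Add(-111, -5), -1)), 33)), Rational(1, 2)) = Pow(Add(Mul(3, -816), Rational(59, 7)), Rational(1, 2)) = Pow(Add(-2448, Rational(59, 7)), Rational(1, 2)) = Pow(Rational(-17077, 7), Rational(1, 2)) = Mul(Rational(1, 7), I, Pow(119539, Rational(1, 2)))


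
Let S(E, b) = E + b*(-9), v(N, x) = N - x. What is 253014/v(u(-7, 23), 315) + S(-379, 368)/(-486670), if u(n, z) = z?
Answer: -15391655701/17763455 ≈ -866.48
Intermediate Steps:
S(E, b) = E - 9*b
253014/v(u(-7, 23), 315) + S(-379, 368)/(-486670) = 253014/(23 - 1*315) + (-379 - 9*368)/(-486670) = 253014/(23 - 315) + (-379 - 3312)*(-1/486670) = 253014/(-292) - 3691*(-1/486670) = 253014*(-1/292) + 3691/486670 = -126507/146 + 3691/486670 = -15391655701/17763455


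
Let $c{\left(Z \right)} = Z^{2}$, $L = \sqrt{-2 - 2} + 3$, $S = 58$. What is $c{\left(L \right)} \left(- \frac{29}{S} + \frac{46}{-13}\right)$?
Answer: $- \frac{525}{26} - \frac{630 i}{13} \approx -20.192 - 48.462 i$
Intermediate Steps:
$L = 3 + 2 i$ ($L = \sqrt{-4} + 3 = 2 i + 3 = 3 + 2 i \approx 3.0 + 2.0 i$)
$c{\left(L \right)} \left(- \frac{29}{S} + \frac{46}{-13}\right) = \left(3 + 2 i\right)^{2} \left(- \frac{29}{58} + \frac{46}{-13}\right) = \left(3 + 2 i\right)^{2} \left(\left(-29\right) \frac{1}{58} + 46 \left(- \frac{1}{13}\right)\right) = \left(3 + 2 i\right)^{2} \left(- \frac{1}{2} - \frac{46}{13}\right) = \left(3 + 2 i\right)^{2} \left(- \frac{105}{26}\right) = - \frac{105 \left(3 + 2 i\right)^{2}}{26}$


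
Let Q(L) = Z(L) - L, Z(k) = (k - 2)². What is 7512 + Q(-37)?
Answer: 9070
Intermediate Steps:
Z(k) = (-2 + k)²
Q(L) = (-2 + L)² - L
7512 + Q(-37) = 7512 + ((-2 - 37)² - 1*(-37)) = 7512 + ((-39)² + 37) = 7512 + (1521 + 37) = 7512 + 1558 = 9070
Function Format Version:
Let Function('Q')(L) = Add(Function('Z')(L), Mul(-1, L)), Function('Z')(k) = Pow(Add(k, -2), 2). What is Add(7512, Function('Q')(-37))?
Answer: 9070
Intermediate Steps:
Function('Z')(k) = Pow(Add(-2, k), 2)
Function('Q')(L) = Add(Pow(Add(-2, L), 2), Mul(-1, L))
Add(7512, Function('Q')(-37)) = Add(7512, Add(Pow(Add(-2, -37), 2), Mul(-1, -37))) = Add(7512, Add(Pow(-39, 2), 37)) = Add(7512, Add(1521, 37)) = Add(7512, 1558) = 9070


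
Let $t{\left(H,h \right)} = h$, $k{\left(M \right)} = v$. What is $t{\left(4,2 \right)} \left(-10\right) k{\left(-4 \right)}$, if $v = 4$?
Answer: $-80$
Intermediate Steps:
$k{\left(M \right)} = 4$
$t{\left(4,2 \right)} \left(-10\right) k{\left(-4 \right)} = 2 \left(-10\right) 4 = \left(-20\right) 4 = -80$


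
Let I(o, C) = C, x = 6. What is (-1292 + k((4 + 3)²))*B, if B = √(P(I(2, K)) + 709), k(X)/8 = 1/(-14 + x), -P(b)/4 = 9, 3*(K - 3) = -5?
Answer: -1293*√673 ≈ -33543.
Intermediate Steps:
K = 4/3 (K = 3 + (⅓)*(-5) = 3 - 5/3 = 4/3 ≈ 1.3333)
P(b) = -36 (P(b) = -4*9 = -36)
k(X) = -1 (k(X) = 8/(-14 + 6) = 8/(-8) = 8*(-⅛) = -1)
B = √673 (B = √(-36 + 709) = √673 ≈ 25.942)
(-1292 + k((4 + 3)²))*B = (-1292 - 1)*√673 = -1293*√673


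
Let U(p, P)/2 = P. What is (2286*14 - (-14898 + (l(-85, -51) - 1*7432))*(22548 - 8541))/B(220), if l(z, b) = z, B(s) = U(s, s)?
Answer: 313998909/440 ≈ 7.1363e+5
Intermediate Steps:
U(p, P) = 2*P
B(s) = 2*s
(2286*14 - (-14898 + (l(-85, -51) - 1*7432))*(22548 - 8541))/B(220) = (2286*14 - (-14898 + (-85 - 1*7432))*(22548 - 8541))/((2*220)) = (32004 - (-14898 + (-85 - 7432))*14007)/440 = (32004 - (-14898 - 7517)*14007)*(1/440) = (32004 - (-22415)*14007)*(1/440) = (32004 - 1*(-313966905))*(1/440) = (32004 + 313966905)*(1/440) = 313998909*(1/440) = 313998909/440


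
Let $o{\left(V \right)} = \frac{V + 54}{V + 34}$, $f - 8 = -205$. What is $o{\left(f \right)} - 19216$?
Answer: $- \frac{3132065}{163} \approx -19215.0$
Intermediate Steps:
$f = -197$ ($f = 8 - 205 = -197$)
$o{\left(V \right)} = \frac{54 + V}{34 + V}$
$o{\left(f \right)} - 19216 = \frac{54 - 197}{34 - 197} - 19216 = \frac{1}{-163} \left(-143\right) - 19216 = \left(- \frac{1}{163}\right) \left(-143\right) - 19216 = \frac{143}{163} - 19216 = - \frac{3132065}{163}$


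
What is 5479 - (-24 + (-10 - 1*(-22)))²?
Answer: 5335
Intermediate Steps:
5479 - (-24 + (-10 - 1*(-22)))² = 5479 - (-24 + (-10 + 22))² = 5479 - (-24 + 12)² = 5479 - 1*(-12)² = 5479 - 1*144 = 5479 - 144 = 5335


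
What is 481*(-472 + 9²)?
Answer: -188071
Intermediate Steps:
481*(-472 + 9²) = 481*(-472 + 81) = 481*(-391) = -188071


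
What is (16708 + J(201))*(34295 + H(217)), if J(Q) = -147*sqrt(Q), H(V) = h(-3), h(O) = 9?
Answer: 573151232 - 5042688*sqrt(201) ≈ 5.0166e+8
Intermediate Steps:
H(V) = 9
(16708 + J(201))*(34295 + H(217)) = (16708 - 147*sqrt(201))*(34295 + 9) = (16708 - 147*sqrt(201))*34304 = 573151232 - 5042688*sqrt(201)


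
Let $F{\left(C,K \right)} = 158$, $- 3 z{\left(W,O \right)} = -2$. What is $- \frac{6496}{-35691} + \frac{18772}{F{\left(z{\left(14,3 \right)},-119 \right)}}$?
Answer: $\frac{335508910}{2819589} \approx 118.99$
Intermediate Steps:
$z{\left(W,O \right)} = \frac{2}{3}$ ($z{\left(W,O \right)} = \left(- \frac{1}{3}\right) \left(-2\right) = \frac{2}{3}$)
$- \frac{6496}{-35691} + \frac{18772}{F{\left(z{\left(14,3 \right)},-119 \right)}} = - \frac{6496}{-35691} + \frac{18772}{158} = \left(-6496\right) \left(- \frac{1}{35691}\right) + 18772 \cdot \frac{1}{158} = \frac{6496}{35691} + \frac{9386}{79} = \frac{335508910}{2819589}$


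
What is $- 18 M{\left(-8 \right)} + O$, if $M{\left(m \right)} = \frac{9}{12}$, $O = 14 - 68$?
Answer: $- \frac{135}{2} \approx -67.5$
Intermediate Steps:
$O = -54$
$M{\left(m \right)} = \frac{3}{4}$ ($M{\left(m \right)} = 9 \cdot \frac{1}{12} = \frac{3}{4}$)
$- 18 M{\left(-8 \right)} + O = \left(-18\right) \frac{3}{4} - 54 = - \frac{27}{2} - 54 = - \frac{135}{2}$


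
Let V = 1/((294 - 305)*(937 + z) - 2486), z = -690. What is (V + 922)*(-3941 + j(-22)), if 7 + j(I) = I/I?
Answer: -18934410255/5203 ≈ -3.6391e+6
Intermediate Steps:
j(I) = -6 (j(I) = -7 + I/I = -7 + 1 = -6)
V = -1/5203 (V = 1/((294 - 305)*(937 - 690) - 2486) = 1/(-11*247 - 2486) = 1/(-2717 - 2486) = 1/(-5203) = -1/5203 ≈ -0.00019220)
(V + 922)*(-3941 + j(-22)) = (-1/5203 + 922)*(-3941 - 6) = (4797165/5203)*(-3947) = -18934410255/5203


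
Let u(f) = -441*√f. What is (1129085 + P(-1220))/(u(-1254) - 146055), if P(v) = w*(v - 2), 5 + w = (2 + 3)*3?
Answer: -7767796075/1027425819 + 1116865*I*√1254/48925039 ≈ -7.5604 + 0.80838*I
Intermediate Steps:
w = 10 (w = -5 + (2 + 3)*3 = -5 + 5*3 = -5 + 15 = 10)
P(v) = -20 + 10*v (P(v) = 10*(v - 2) = 10*(-2 + v) = -20 + 10*v)
(1129085 + P(-1220))/(u(-1254) - 146055) = (1129085 + (-20 + 10*(-1220)))/(-441*I*√1254 - 146055) = (1129085 + (-20 - 12200))/(-441*I*√1254 - 146055) = (1129085 - 12220)/(-441*I*√1254 - 146055) = 1116865/(-146055 - 441*I*√1254)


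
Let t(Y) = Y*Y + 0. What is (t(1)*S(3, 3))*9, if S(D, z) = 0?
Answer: 0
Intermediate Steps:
t(Y) = Y**2 (t(Y) = Y**2 + 0 = Y**2)
(t(1)*S(3, 3))*9 = (1**2*0)*9 = (1*0)*9 = 0*9 = 0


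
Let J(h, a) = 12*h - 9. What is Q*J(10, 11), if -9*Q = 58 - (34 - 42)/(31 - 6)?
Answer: -17982/25 ≈ -719.28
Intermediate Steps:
J(h, a) = -9 + 12*h
Q = -162/25 (Q = -(58 - (34 - 42)/(31 - 6))/9 = -(58 - (-8)/25)/9 = -(58 - 1*(-8/25))/9 = -(58 + 8/25)/9 = -⅑*1458/25 = -162/25 ≈ -6.4800)
Q*J(10, 11) = -162*(-9 + 12*10)/25 = -162*(-9 + 120)/25 = -162/25*111 = -17982/25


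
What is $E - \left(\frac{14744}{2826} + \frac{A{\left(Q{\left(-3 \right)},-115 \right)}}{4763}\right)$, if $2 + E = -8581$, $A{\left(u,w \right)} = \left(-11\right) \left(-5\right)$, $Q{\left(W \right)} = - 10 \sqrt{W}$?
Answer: $- \frac{5254527448}{611829} \approx -8588.2$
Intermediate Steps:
$A{\left(u,w \right)} = 55$
$E = -8583$ ($E = -2 - 8581 = -8583$)
$E - \left(\frac{14744}{2826} + \frac{A{\left(Q{\left(-3 \right)},-115 \right)}}{4763}\right) = -8583 - \left(\frac{14744}{2826} + \frac{55}{4763}\right) = -8583 - \left(14744 \cdot \frac{1}{2826} + 55 \cdot \frac{1}{4763}\right) = -8583 - \left(\frac{7372}{1413} + \frac{5}{433}\right) = -8583 - \frac{3199141}{611829} = - \frac{5254527448}{611829}$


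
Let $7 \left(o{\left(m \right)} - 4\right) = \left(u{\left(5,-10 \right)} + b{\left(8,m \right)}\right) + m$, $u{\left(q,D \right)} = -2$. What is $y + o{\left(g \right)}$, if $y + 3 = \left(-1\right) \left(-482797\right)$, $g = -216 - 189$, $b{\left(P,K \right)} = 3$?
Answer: $\frac{3379182}{7} \approx 4.8274 \cdot 10^{5}$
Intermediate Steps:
$g = -405$
$o{\left(m \right)} = \frac{29}{7} + \frac{m}{7}$ ($o{\left(m \right)} = 4 + \frac{\left(-2 + 3\right) + m}{7} = 4 + \frac{1 + m}{7} = 4 + \left(\frac{1}{7} + \frac{m}{7}\right) = \frac{29}{7} + \frac{m}{7}$)
$y = 482794$ ($y = -3 - -482797 = -3 + 482797 = 482794$)
$y + o{\left(g \right)} = 482794 + \left(\frac{29}{7} + \frac{1}{7} \left(-405\right)\right) = 482794 + \left(\frac{29}{7} - \frac{405}{7}\right) = 482794 - \frac{376}{7} = \frac{3379182}{7}$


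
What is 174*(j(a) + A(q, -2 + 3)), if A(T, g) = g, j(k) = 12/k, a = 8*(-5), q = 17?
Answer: 609/5 ≈ 121.80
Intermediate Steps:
a = -40
174*(j(a) + A(q, -2 + 3)) = 174*(12/(-40) + (-2 + 3)) = 174*(12*(-1/40) + 1) = 174*(-3/10 + 1) = 174*(7/10) = 609/5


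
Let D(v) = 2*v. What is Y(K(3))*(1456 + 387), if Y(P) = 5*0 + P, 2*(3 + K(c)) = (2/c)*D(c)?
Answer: -1843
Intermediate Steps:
K(c) = -1 (K(c) = -3 + ((2/c)*(2*c))/2 = -3 + (1/2)*4 = -3 + 2 = -1)
Y(P) = P (Y(P) = 0 + P = P)
Y(K(3))*(1456 + 387) = -(1456 + 387) = -1*1843 = -1843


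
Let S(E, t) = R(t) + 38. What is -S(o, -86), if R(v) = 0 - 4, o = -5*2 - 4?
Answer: -34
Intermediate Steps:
o = -14 (o = -10 - 4 = -14)
R(v) = -4
S(E, t) = 34 (S(E, t) = -4 + 38 = 34)
-S(o, -86) = -1*34 = -34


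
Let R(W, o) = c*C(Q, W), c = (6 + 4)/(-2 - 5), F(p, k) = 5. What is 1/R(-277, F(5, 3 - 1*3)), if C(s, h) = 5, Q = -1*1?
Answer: -7/50 ≈ -0.14000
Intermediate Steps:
Q = -1
c = -10/7 (c = 10/(-7) = 10*(-⅐) = -10/7 ≈ -1.4286)
R(W, o) = -50/7 (R(W, o) = -10/7*5 = -50/7)
1/R(-277, F(5, 3 - 1*3)) = 1/(-50/7) = -7/50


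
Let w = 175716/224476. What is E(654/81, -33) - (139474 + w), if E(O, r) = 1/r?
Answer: -258297172174/1851927 ≈ -1.3947e+5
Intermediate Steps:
w = 43929/56119 (w = 175716*(1/224476) = 43929/56119 ≈ 0.78278)
E(654/81, -33) - (139474 + w) = 1/(-33) - (139474 + 43929/56119) = -1/33 - 1*7827185335/56119 = -1/33 - 7827185335/56119 = -258297172174/1851927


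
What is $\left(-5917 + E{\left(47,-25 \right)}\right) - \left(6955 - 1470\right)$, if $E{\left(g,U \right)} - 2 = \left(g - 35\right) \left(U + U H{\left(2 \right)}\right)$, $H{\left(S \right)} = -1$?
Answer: $-11400$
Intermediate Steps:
$E{\left(g,U \right)} = 2$ ($E{\left(g,U \right)} = 2 + \left(g - 35\right) \left(U + U \left(-1\right)\right) = 2 + \left(-35 + g\right) \left(U - U\right) = 2 + \left(-35 + g\right) 0 = 2 + 0 = 2$)
$\left(-5917 + E{\left(47,-25 \right)}\right) - \left(6955 - 1470\right) = \left(-5917 + 2\right) - \left(6955 - 1470\right) = -5915 - \left(6955 - 1470\right) = -5915 - 5485 = -11400$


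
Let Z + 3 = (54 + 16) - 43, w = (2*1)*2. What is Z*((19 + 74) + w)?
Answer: 2328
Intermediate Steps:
w = 4 (w = 2*2 = 4)
Z = 24 (Z = -3 + ((54 + 16) - 43) = -3 + (70 - 43) = -3 + 27 = 24)
Z*((19 + 74) + w) = 24*((19 + 74) + 4) = 24*(93 + 4) = 24*97 = 2328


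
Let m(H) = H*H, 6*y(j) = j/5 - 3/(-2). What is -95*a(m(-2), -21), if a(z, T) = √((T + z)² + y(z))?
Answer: -19*√260445/6 ≈ -1616.1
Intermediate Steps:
y(j) = ¼ + j/30 (y(j) = (j/5 - 3/(-2))/6 = (j*(⅕) - 3*(-½))/6 = (j/5 + 3/2)/6 = (3/2 + j/5)/6 = ¼ + j/30)
m(H) = H²
a(z, T) = √(¼ + (T + z)² + z/30) (a(z, T) = √((T + z)² + (¼ + z/30)) = √(¼ + (T + z)² + z/30))
-95*a(m(-2), -21) = -19*√(225 + 30*(-2)² + 900*(-21 + (-2)²)²)/6 = -19*√(225 + 30*4 + 900*(-21 + 4)²)/6 = -19*√(225 + 120 + 900*(-17)²)/6 = -19*√(225 + 120 + 900*289)/6 = -19*√(225 + 120 + 260100)/6 = -19*√260445/6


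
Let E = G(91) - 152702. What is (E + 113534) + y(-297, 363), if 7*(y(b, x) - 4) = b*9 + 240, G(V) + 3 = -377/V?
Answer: -276631/7 ≈ -39519.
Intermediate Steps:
G(V) = -3 - 377/V
E = -1068964/7 (E = (-3 - 377/91) - 152702 = (-3 - 377*1/91) - 152702 = (-3 - 29/7) - 152702 = -50/7 - 152702 = -1068964/7 ≈ -1.5271e+5)
y(b, x) = 268/7 + 9*b/7 (y(b, x) = 4 + (b*9 + 240)/7 = 4 + (9*b + 240)/7 = 4 + (240 + 9*b)/7 = 4 + (240/7 + 9*b/7) = 268/7 + 9*b/7)
(E + 113534) + y(-297, 363) = (-1068964/7 + 113534) + (268/7 + (9/7)*(-297)) = -274226/7 + (268/7 - 2673/7) = -274226/7 - 2405/7 = -276631/7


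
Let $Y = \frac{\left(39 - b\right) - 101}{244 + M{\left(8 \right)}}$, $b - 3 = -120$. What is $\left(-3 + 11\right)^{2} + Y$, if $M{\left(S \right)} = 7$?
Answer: $\frac{16119}{251} \approx 64.219$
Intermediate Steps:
$b = -117$ ($b = 3 - 120 = -117$)
$Y = \frac{55}{251}$ ($Y = \frac{\left(39 - -117\right) - 101}{244 + 7} = \frac{\left(39 + 117\right) - 101}{251} = \left(156 - 101\right) \frac{1}{251} = 55 \cdot \frac{1}{251} = \frac{55}{251} \approx 0.21912$)
$\left(-3 + 11\right)^{2} + Y = \left(-3 + 11\right)^{2} + \frac{55}{251} = 8^{2} + \frac{55}{251} = 64 + \frac{55}{251} = \frac{16119}{251}$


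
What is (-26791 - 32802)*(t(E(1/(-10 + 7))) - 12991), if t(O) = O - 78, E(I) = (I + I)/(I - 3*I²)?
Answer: 778761324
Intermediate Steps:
E(I) = 2*I/(I - 3*I²) (E(I) = (2*I)/(I - 3*I²) = 2*I/(I - 3*I²))
t(O) = -78 + O
(-26791 - 32802)*(t(E(1/(-10 + 7))) - 12991) = (-26791 - 32802)*((-78 - 2/(-1 + 3/(-10 + 7))) - 12991) = -59593*((-78 - 2/(-1 + 3/(-3))) - 12991) = -59593*((-78 - 2/(-1 + 3*(-⅓))) - 12991) = -59593*((-78 - 2/(-1 - 1)) - 12991) = -59593*((-78 - 2/(-2)) - 12991) = -59593*((-78 - 2*(-½)) - 12991) = -59593*((-78 + 1) - 12991) = -59593*(-77 - 12991) = -59593*(-13068) = 778761324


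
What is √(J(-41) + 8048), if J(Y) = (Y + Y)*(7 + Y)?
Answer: 6*√301 ≈ 104.10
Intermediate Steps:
J(Y) = 2*Y*(7 + Y) (J(Y) = (2*Y)*(7 + Y) = 2*Y*(7 + Y))
√(J(-41) + 8048) = √(2*(-41)*(7 - 41) + 8048) = √(2*(-41)*(-34) + 8048) = √(2788 + 8048) = √10836 = 6*√301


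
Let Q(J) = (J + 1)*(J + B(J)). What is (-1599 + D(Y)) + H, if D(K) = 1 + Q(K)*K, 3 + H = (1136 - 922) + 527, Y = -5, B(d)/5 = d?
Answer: -1460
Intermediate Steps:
B(d) = 5*d
Q(J) = 6*J*(1 + J) (Q(J) = (J + 1)*(J + 5*J) = (1 + J)*(6*J) = 6*J*(1 + J))
H = 738 (H = -3 + ((1136 - 922) + 527) = -3 + (214 + 527) = -3 + 741 = 738)
D(K) = 1 + 6*K²*(1 + K) (D(K) = 1 + (6*K*(1 + K))*K = 1 + 6*K²*(1 + K))
(-1599 + D(Y)) + H = (-1599 + (1 + 6*(-5)²*(1 - 5))) + 738 = (-1599 + (1 + 6*25*(-4))) + 738 = (-1599 + (1 - 600)) + 738 = (-1599 - 599) + 738 = -2198 + 738 = -1460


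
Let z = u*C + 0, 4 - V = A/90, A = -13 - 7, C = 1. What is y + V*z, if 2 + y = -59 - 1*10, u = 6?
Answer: -137/3 ≈ -45.667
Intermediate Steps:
y = -71 (y = -2 + (-59 - 1*10) = -2 + (-59 - 10) = -2 - 69 = -71)
A = -20
V = 38/9 (V = 4 - (-20)/90 = 4 - 1*(-2/9) = 4 + 2/9 = 38/9 ≈ 4.2222)
z = 6 (z = 6*1 + 0 = 6 + 0 = 6)
y + V*z = -71 + (38/9)*6 = -71 + 76/3 = -137/3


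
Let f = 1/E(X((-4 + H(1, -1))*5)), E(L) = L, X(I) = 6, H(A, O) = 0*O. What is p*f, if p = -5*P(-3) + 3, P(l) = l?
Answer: 3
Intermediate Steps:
H(A, O) = 0
f = 1/6 ≈ 0.16667
p = 18 (p = -5*(-3) + 3 = 15 + 3 = 18)
p*f = 18*(1/6) = 3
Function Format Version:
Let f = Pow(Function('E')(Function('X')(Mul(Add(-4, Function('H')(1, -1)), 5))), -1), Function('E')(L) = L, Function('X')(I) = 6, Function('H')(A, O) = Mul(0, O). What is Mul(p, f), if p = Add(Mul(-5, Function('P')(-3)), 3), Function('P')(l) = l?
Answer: 3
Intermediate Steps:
Function('H')(A, O) = 0
f = Rational(1, 6) (f = Pow(6, -1) = Rational(1, 6) ≈ 0.16667)
p = 18 (p = Add(Mul(-5, -3), 3) = Add(15, 3) = 18)
Mul(p, f) = Mul(18, Rational(1, 6)) = 3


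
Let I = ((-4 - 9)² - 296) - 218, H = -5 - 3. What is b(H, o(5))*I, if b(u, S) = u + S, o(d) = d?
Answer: 1035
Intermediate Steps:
H = -8
b(u, S) = S + u
I = -345 (I = ((-13)² - 296) - 218 = (169 - 296) - 218 = -127 - 218 = -345)
b(H, o(5))*I = (5 - 8)*(-345) = -3*(-345) = 1035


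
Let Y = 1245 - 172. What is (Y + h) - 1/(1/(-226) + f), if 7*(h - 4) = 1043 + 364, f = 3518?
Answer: 1016095400/795067 ≈ 1278.0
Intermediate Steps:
Y = 1073
h = 205 (h = 4 + (1043 + 364)/7 = 4 + (⅐)*1407 = 4 + 201 = 205)
(Y + h) - 1/(1/(-226) + f) = (1073 + 205) - 1/(1/(-226) + 3518) = 1278 - 1/(-1/226 + 3518) = 1278 - 1/795067/226 = 1278 - 1*226/795067 = 1278 - 226/795067 = 1016095400/795067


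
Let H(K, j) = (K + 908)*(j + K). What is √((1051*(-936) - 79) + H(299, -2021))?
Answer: I*√3062269 ≈ 1749.9*I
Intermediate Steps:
H(K, j) = (908 + K)*(K + j)
√((1051*(-936) - 79) + H(299, -2021)) = √((1051*(-936) - 79) + (299² + 908*299 + 908*(-2021) + 299*(-2021))) = √((-983736 - 79) + (89401 + 271492 - 1835068 - 604279)) = √(-983815 - 2078454) = √(-3062269) = I*√3062269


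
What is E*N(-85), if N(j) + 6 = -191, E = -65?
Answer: 12805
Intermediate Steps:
N(j) = -197 (N(j) = -6 - 191 = -197)
E*N(-85) = -65*(-197) = 12805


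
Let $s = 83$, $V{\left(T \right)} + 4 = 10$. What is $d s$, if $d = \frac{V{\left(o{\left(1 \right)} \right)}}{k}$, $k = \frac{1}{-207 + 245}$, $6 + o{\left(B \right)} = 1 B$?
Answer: $18924$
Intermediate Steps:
$o{\left(B \right)} = -6 + B$ ($o{\left(B \right)} = -6 + 1 B = -6 + B$)
$V{\left(T \right)} = 6$ ($V{\left(T \right)} = -4 + 10 = 6$)
$k = \frac{1}{38} \approx 0.026316$
$d = 228$ ($d = 6 \frac{1}{\frac{1}{38}} = 6 \cdot 38 = 228$)
$d s = 228 \cdot 83 = 18924$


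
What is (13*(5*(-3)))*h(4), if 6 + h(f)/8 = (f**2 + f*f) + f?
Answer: -46800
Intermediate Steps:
h(f) = -48 + 8*f + 16*f**2 (h(f) = -48 + 8*((f**2 + f*f) + f) = -48 + 8*((f**2 + f**2) + f) = -48 + 8*(2*f**2 + f) = -48 + 8*(f + 2*f**2) = -48 + (8*f + 16*f**2) = -48 + 8*f + 16*f**2)
(13*(5*(-3)))*h(4) = (13*(5*(-3)))*(-48 + 8*4 + 16*4**2) = (13*(-15))*(-48 + 32 + 16*16) = -195*(-48 + 32 + 256) = -195*240 = -46800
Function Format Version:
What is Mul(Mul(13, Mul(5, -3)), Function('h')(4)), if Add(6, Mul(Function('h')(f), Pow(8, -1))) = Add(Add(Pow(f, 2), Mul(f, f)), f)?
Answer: -46800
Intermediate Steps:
Function('h')(f) = Add(-48, Mul(8, f), Mul(16, Pow(f, 2))) (Function('h')(f) = Add(-48, Mul(8, Add(Add(Pow(f, 2), Mul(f, f)), f))) = Add(-48, Mul(8, Add(Add(Pow(f, 2), Pow(f, 2)), f))) = Add(-48, Mul(8, Add(Mul(2, Pow(f, 2)), f))) = Add(-48, Mul(8, Add(f, Mul(2, Pow(f, 2))))) = Add(-48, Add(Mul(8, f), Mul(16, Pow(f, 2)))) = Add(-48, Mul(8, f), Mul(16, Pow(f, 2))))
Mul(Mul(13, Mul(5, -3)), Function('h')(4)) = Mul(Mul(13, Mul(5, -3)), Add(-48, Mul(8, 4), Mul(16, Pow(4, 2)))) = Mul(Mul(13, -15), Add(-48, 32, Mul(16, 16))) = Mul(-195, Add(-48, 32, 256)) = Mul(-195, 240) = -46800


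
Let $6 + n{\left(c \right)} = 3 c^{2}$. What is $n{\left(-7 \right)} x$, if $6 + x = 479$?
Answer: $66693$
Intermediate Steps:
$x = 473$ ($x = -6 + 479 = 473$)
$n{\left(c \right)} = -6 + 3 c^{2}$
$n{\left(-7 \right)} x = \left(-6 + 3 \left(-7\right)^{2}\right) 473 = \left(-6 + 3 \cdot 49\right) 473 = \left(-6 + 147\right) 473 = 141 \cdot 473 = 66693$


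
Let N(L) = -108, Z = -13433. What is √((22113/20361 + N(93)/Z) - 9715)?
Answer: I*√80741278236424143646/91169771 ≈ 98.559*I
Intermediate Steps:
√((22113/20361 + N(93)/Z) - 9715) = √((22113/20361 - 108/(-13433)) - 9715) = √((22113*(1/20361) - 108*(-1/13433)) - 9715) = √((7371/6787 + 108/13433) - 9715) = √(99747639/91169771 - 9715) = √(-885614577626/91169771) = I*√80741278236424143646/91169771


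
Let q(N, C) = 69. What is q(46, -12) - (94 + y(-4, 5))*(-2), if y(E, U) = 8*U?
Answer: 337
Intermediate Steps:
q(46, -12) - (94 + y(-4, 5))*(-2) = 69 - (94 + 8*5)*(-2) = 69 - (94 + 40)*(-2) = 69 - 134*(-2) = 69 - 1*(-268) = 69 + 268 = 337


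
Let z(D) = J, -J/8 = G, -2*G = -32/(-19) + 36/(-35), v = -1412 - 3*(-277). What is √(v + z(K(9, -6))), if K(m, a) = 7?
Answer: I*√255772965/665 ≈ 24.049*I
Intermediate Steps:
v = -581 (v = -1412 - 1*(-831) = -1412 + 831 = -581)
G = -218/665 (G = -(-32/(-19) + 36/(-35))/2 = -(-32*(-1/19) + 36*(-1/35))/2 = -(32/19 - 36/35)/2 = -½*436/665 = -218/665 ≈ -0.32782)
J = 1744/665 (J = -8*(-218/665) = 1744/665 ≈ 2.6226)
z(D) = 1744/665
√(v + z(K(9, -6))) = √(-581 + 1744/665) = √(-384621/665) = I*√255772965/665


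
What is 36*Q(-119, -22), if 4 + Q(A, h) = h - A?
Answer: 3348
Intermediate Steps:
Q(A, h) = -4 + h - A (Q(A, h) = -4 + (h - A) = -4 + h - A)
36*Q(-119, -22) = 36*(-4 - 22 - 1*(-119)) = 36*(-4 - 22 + 119) = 36*93 = 3348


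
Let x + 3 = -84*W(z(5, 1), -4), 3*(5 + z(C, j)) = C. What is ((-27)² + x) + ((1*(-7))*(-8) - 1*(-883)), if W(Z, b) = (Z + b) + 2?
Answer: 2113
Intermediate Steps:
z(C, j) = -5 + C/3
W(Z, b) = 2 + Z + b
x = 445 (x = -3 - 84*(2 + (-5 + (⅓)*5) - 4) = -3 - 84*(2 + (-5 + 5/3) - 4) = -3 - 84*(2 - 10/3 - 4) = -3 - 84*(-16/3) = -3 + 448 = 445)
((-27)² + x) + ((1*(-7))*(-8) - 1*(-883)) = ((-27)² + 445) + ((1*(-7))*(-8) - 1*(-883)) = (729 + 445) + (-7*(-8) + 883) = 1174 + (56 + 883) = 1174 + 939 = 2113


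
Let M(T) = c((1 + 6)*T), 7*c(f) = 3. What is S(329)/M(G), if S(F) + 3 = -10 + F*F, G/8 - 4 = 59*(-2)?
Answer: 252532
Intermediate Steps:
c(f) = 3/7 (c(f) = (⅐)*3 = 3/7)
G = -912 (G = 32 + 8*(59*(-2)) = 32 + 8*(-118) = 32 - 944 = -912)
M(T) = 3/7
S(F) = -13 + F² (S(F) = -3 + (-10 + F*F) = -3 + (-10 + F²) = -13 + F²)
S(329)/M(G) = (-13 + 329²)/(3/7) = (-13 + 108241)*(7/3) = 108228*(7/3) = 252532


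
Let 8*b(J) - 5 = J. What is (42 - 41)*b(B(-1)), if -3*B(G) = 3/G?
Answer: ¾ ≈ 0.75000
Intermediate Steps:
B(G) = -1/G
b(J) = 5/8 + J/8
(42 - 41)*b(B(-1)) = (42 - 41)*(5/8 + (-1/(-1))/8) = 1*(5/8 + (-1*(-1))/8) = 1*(5/8 + (⅛)*1) = 1*(5/8 + ⅛) = 1*(¾) = ¾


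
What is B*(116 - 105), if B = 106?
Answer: 1166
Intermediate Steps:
B*(116 - 105) = 106*(116 - 105) = 106*11 = 1166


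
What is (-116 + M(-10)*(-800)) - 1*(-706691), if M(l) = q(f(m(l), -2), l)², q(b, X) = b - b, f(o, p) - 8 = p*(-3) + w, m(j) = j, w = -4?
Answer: 706575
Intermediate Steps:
f(o, p) = 4 - 3*p (f(o, p) = 8 + (p*(-3) - 4) = 8 + (-3*p - 4) = 8 + (-4 - 3*p) = 4 - 3*p)
q(b, X) = 0
M(l) = 0 (M(l) = 0² = 0)
(-116 + M(-10)*(-800)) - 1*(-706691) = (-116 + 0*(-800)) - 1*(-706691) = (-116 + 0) + 706691 = -116 + 706691 = 706575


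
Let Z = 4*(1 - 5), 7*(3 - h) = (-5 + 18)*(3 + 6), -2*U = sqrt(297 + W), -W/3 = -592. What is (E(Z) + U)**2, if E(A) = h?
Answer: 138441/196 + 96*sqrt(2073)/7 ≈ 1330.7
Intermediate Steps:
W = 1776 (W = -3*(-592) = 1776)
U = -sqrt(2073)/2 (U = -sqrt(297 + 1776)/2 = -sqrt(2073)/2 ≈ -22.765)
h = -96/7 (h = 3 - (-5 + 18)*(3 + 6)/7 = 3 - 13*9/7 = 3 - 1/7*117 = 3 - 117/7 = -96/7 ≈ -13.714)
Z = -16 (Z = 4*(-4) = -16)
E(A) = -96/7
(E(Z) + U)**2 = (-96/7 - sqrt(2073)/2)**2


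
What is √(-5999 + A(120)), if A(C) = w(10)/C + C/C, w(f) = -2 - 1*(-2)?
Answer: I*√5998 ≈ 77.447*I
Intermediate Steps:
w(f) = 0 (w(f) = -2 + 2 = 0)
A(C) = 1 (A(C) = 0/C + C/C = 0 + 1 = 1)
√(-5999 + A(120)) = √(-5999 + 1) = √(-5998) = I*√5998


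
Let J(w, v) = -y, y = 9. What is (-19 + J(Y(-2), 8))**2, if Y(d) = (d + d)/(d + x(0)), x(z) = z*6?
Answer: 784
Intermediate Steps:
x(z) = 6*z
Y(d) = 2 (Y(d) = (d + d)/(d + 6*0) = (2*d)/(d + 0) = (2*d)/d = 2)
J(w, v) = -9 (J(w, v) = -1*9 = -9)
(-19 + J(Y(-2), 8))**2 = (-19 - 9)**2 = (-28)**2 = 784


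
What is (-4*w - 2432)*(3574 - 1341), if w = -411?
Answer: -1759604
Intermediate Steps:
(-4*w - 2432)*(3574 - 1341) = (-4*(-411) - 2432)*(3574 - 1341) = (1644 - 2432)*2233 = -788*2233 = -1759604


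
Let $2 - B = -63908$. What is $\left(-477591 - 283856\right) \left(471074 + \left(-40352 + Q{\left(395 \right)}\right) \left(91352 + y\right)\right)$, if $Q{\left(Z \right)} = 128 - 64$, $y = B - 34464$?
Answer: $3705382897471250$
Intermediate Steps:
$B = 63910$ ($B = 2 - -63908 = 2 + 63908 = 63910$)
$y = 29446$ ($y = 63910 - 34464 = 29446$)
$Q{\left(Z \right)} = 64$
$\left(-477591 - 283856\right) \left(471074 + \left(-40352 + Q{\left(395 \right)}\right) \left(91352 + y\right)\right) = \left(-477591 - 283856\right) \left(471074 + \left(-40352 + 64\right) \left(91352 + 29446\right)\right) = - 761447 \left(471074 - 4866709824\right) = \left(-761447\right) \left(-4866238750\right) = 3705382897471250$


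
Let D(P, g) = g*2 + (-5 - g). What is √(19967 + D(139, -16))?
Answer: √19946 ≈ 141.23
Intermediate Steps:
D(P, g) = -5 + g (D(P, g) = 2*g + (-5 - g) = -5 + g)
√(19967 + D(139, -16)) = √(19967 + (-5 - 16)) = √(19967 - 21) = √19946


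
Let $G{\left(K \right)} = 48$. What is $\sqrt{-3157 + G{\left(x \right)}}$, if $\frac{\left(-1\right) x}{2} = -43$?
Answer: $i \sqrt{3109} \approx 55.758 i$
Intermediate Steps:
$x = 86$ ($x = \left(-2\right) \left(-43\right) = 86$)
$\sqrt{-3157 + G{\left(x \right)}} = \sqrt{-3157 + 48} = \sqrt{-3109} = i \sqrt{3109}$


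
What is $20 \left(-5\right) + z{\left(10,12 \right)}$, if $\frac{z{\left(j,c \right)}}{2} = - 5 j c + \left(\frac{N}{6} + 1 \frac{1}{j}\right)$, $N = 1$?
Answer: $- \frac{19492}{15} \approx -1299.5$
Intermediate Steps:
$z{\left(j,c \right)} = \frac{1}{3} + \frac{2}{j} - 10 c j$ ($z{\left(j,c \right)} = 2 \left(- 5 j c + \left(1 \cdot \frac{1}{6} + 1 \frac{1}{j}\right)\right) = 2 \left(- 5 c j + \left(1 \cdot \frac{1}{6} + \frac{1}{j}\right)\right) = 2 \left(- 5 c j + \left(\frac{1}{6} + \frac{1}{j}\right)\right) = 2 \left(\frac{1}{6} + \frac{1}{j} - 5 c j\right) = \frac{1}{3} + \frac{2}{j} - 10 c j$)
$20 \left(-5\right) + z{\left(10,12 \right)} = 20 \left(-5\right) + \left(\frac{1}{3} + \frac{2}{10} - 120 \cdot 10\right) = -100 + \left(\frac{1}{3} + 2 \cdot \frac{1}{10} - 1200\right) = -100 + \left(\frac{1}{3} + \frac{1}{5} - 1200\right) = -100 - \frac{17992}{15} = - \frac{19492}{15}$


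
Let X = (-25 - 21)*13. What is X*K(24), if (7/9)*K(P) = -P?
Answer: 129168/7 ≈ 18453.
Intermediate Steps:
K(P) = -9*P/7 (K(P) = 9*(-P)/7 = -9*P/7)
X = -598 (X = -46*13 = -598)
X*K(24) = -(-5382)*24/7 = -598*(-216/7) = 129168/7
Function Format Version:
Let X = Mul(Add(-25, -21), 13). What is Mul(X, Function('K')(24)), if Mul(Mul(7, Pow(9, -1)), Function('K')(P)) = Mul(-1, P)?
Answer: Rational(129168, 7) ≈ 18453.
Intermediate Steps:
Function('K')(P) = Mul(Rational(-9, 7), P) (Function('K')(P) = Mul(Rational(9, 7), Mul(-1, P)) = Mul(Rational(-9, 7), P))
X = -598 (X = Mul(-46, 13) = -598)
Mul(X, Function('K')(24)) = Mul(-598, Mul(Rational(-9, 7), 24)) = Mul(-598, Rational(-216, 7)) = Rational(129168, 7)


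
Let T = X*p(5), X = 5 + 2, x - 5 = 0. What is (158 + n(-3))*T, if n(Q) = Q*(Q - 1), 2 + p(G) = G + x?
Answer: 9520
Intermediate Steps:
x = 5 (x = 5 + 0 = 5)
p(G) = 3 + G (p(G) = -2 + (G + 5) = -2 + (5 + G) = 3 + G)
X = 7
n(Q) = Q*(-1 + Q)
T = 56 (T = 7*(3 + 5) = 7*8 = 56)
(158 + n(-3))*T = (158 - 3*(-1 - 3))*56 = (158 - 3*(-4))*56 = (158 + 12)*56 = 170*56 = 9520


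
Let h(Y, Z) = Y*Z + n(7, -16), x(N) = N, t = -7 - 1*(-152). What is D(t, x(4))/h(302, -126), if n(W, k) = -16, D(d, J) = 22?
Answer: -11/19034 ≈ -0.00057791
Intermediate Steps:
t = 145 (t = -7 + 152 = 145)
h(Y, Z) = -16 + Y*Z (h(Y, Z) = Y*Z - 16 = -16 + Y*Z)
D(t, x(4))/h(302, -126) = 22/(-16 + 302*(-126)) = 22/(-16 - 38052) = 22/(-38068) = 22*(-1/38068) = -11/19034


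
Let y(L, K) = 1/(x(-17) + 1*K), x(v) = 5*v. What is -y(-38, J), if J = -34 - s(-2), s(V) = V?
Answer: 1/117 ≈ 0.0085470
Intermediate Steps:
J = -32 (J = -34 - 1*(-2) = -34 + 2 = -32)
y(L, K) = 1/(-85 + K) (y(L, K) = 1/(5*(-17) + 1*K) = 1/(-85 + K))
-y(-38, J) = -1/(-85 - 32) = -1/(-117) = -1*(-1/117) = 1/117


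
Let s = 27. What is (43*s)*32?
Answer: 37152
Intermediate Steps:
(43*s)*32 = (43*27)*32 = 1161*32 = 37152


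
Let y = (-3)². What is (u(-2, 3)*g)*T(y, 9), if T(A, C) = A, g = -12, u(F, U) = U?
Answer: -324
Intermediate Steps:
y = 9
(u(-2, 3)*g)*T(y, 9) = (3*(-12))*9 = -36*9 = -324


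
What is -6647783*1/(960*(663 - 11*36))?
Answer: -6647783/256320 ≈ -25.935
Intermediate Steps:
-6647783*1/(960*(663 - 11*36)) = -6647783*1/(960*(663 - 396)) = -6647783/(960*267) = -6647783/256320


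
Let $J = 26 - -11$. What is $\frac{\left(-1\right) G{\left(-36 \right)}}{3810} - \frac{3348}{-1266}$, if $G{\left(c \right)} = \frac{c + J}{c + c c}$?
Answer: $\frac{2678734589}{1012926600} \approx 2.6446$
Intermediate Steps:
$J = 37$ ($J = 26 + 11 = 37$)
$G{\left(c \right)} = \frac{37 + c}{c + c^{2}}$ ($G{\left(c \right)} = \frac{c + 37}{c + c c} = \frac{37 + c}{c + c^{2}}$)
$\frac{\left(-1\right) G{\left(-36 \right)}}{3810} - \frac{3348}{-1266} = \frac{\left(-1\right) \frac{37 - 36}{\left(-36\right) \left(1 - 36\right)}}{3810} - \frac{3348}{-1266} = - \frac{\left(-1\right) 1}{36 \left(-35\right)} \frac{1}{3810} - - \frac{558}{211} = - \frac{\left(-1\right) \left(-1\right) 1}{36 \cdot 35} \cdot \frac{1}{3810} + \frac{558}{211} = \left(-1\right) \frac{1}{1260} \cdot \frac{1}{3810} + \frac{558}{211} = \left(- \frac{1}{1260}\right) \frac{1}{3810} + \frac{558}{211} = - \frac{1}{4800600} + \frac{558}{211} = \frac{2678734589}{1012926600}$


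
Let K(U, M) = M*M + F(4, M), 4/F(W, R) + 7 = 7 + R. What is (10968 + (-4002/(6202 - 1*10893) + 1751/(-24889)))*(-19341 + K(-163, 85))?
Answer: -1318887705600839264/9924115415 ≈ -1.3290e+8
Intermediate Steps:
F(W, R) = 4/R (F(W, R) = 4/(-7 + (7 + R)) = 4/R)
K(U, M) = M**2 + 4/M (K(U, M) = M*M + 4/M = M**2 + 4/M)
(10968 + (-4002/(6202 - 1*10893) + 1751/(-24889)))*(-19341 + K(-163, 85)) = (10968 + (-4002/(6202 - 1*10893) + 1751/(-24889)))*(-19341 + (4 + 85**3)/85) = (10968 + (-4002/(6202 - 10893) + 1751*(-1/24889)))*(-19341 + (4 + 614125)/85) = (10968 + (-4002/(-4691) - 1751/24889))*(-19341 + (1/85)*614129) = (10968 + (-4002*(-1/4691) - 1751/24889))*(-19341 + 614129/85) = (10968 + (4002/4691 - 1751/24889))*(-1029856/85) = (10968 + 91391837/116754299)*(-1029856/85) = (1280652543269/116754299)*(-1029856/85) = -1318887705600839264/9924115415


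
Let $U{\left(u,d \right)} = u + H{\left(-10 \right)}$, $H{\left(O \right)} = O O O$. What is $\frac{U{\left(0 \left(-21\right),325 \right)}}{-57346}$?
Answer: $\frac{500}{28673} \approx 0.017438$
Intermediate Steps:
$H{\left(O \right)} = O^{3}$ ($H{\left(O \right)} = O^{2} O = O^{3}$)
$U{\left(u,d \right)} = -1000 + u$ ($U{\left(u,d \right)} = u + \left(-10\right)^{3} = u - 1000 = -1000 + u$)
$\frac{U{\left(0 \left(-21\right),325 \right)}}{-57346} = \frac{-1000 + 0 \left(-21\right)}{-57346} = \left(-1000 + 0\right) \left(- \frac{1}{57346}\right) = \left(-1000\right) \left(- \frac{1}{57346}\right) = \frac{500}{28673}$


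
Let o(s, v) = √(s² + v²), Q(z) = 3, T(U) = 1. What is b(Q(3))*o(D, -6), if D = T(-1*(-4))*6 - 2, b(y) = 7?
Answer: 14*√13 ≈ 50.478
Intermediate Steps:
D = 4 (D = 1*6 - 2 = 6 - 2 = 4)
b(Q(3))*o(D, -6) = 7*√(4² + (-6)²) = 7*√(16 + 36) = 7*√52 = 7*(2*√13) = 14*√13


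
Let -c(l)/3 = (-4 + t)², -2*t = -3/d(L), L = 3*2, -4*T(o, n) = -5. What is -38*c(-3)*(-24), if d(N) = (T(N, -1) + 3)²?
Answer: -3505976064/83521 ≈ -41977.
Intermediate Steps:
T(o, n) = 5/4 (T(o, n) = -¼*(-5) = 5/4)
L = 6
d(N) = 289/16 (d(N) = (5/4 + 3)² = (17/4)² = 289/16)
t = 24/289 (t = -(-3)/(2*289/16) = -(-3)*16/(2*289) = -½*(-48/289) = 24/289 ≈ 0.083045)
c(l) = -3844272/83521 (c(l) = -3*(-4 + 24/289)² = -3*(-1132/289)² = -3*1281424/83521 = -3844272/83521)
-38*c(-3)*(-24) = -38*(-3844272/83521)*(-24) = (146082336/83521)*(-24) = -3505976064/83521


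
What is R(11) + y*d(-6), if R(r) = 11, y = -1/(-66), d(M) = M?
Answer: 120/11 ≈ 10.909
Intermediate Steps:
y = 1/66 (y = -1*(-1/66) = 1/66 ≈ 0.015152)
R(11) + y*d(-6) = 11 + (1/66)*(-6) = 11 - 1/11 = 120/11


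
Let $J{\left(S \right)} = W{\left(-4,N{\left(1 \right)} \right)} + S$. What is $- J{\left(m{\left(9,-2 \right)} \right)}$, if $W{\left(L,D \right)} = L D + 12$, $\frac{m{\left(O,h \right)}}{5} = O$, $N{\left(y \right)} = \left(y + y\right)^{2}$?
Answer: $-41$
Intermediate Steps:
$N{\left(y \right)} = 4 y^{2}$ ($N{\left(y \right)} = \left(2 y\right)^{2} = 4 y^{2}$)
$m{\left(O,h \right)} = 5 O$
$W{\left(L,D \right)} = 12 + D L$ ($W{\left(L,D \right)} = D L + 12 = 12 + D L$)
$J{\left(S \right)} = -4 + S$ ($J{\left(S \right)} = \left(12 + 4 \cdot 1^{2} \left(-4\right)\right) + S = \left(12 + 4 \cdot 1 \left(-4\right)\right) + S = \left(12 + 4 \left(-4\right)\right) + S = \left(12 - 16\right) + S = -4 + S$)
$- J{\left(m{\left(9,-2 \right)} \right)} = - (-4 + 5 \cdot 9) = - (-4 + 45) = \left(-1\right) 41 = -41$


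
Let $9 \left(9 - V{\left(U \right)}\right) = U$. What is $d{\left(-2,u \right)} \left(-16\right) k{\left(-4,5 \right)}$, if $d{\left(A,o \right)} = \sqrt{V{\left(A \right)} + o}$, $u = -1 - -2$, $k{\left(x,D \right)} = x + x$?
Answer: $\frac{256 \sqrt{23}}{3} \approx 409.24$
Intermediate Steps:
$V{\left(U \right)} = 9 - \frac{U}{9}$
$k{\left(x,D \right)} = 2 x$
$u = 1$ ($u = -1 + 2 = 1$)
$d{\left(A,o \right)} = \sqrt{9 + o - \frac{A}{9}}$ ($d{\left(A,o \right)} = \sqrt{\left(9 - \frac{A}{9}\right) + o} = \sqrt{9 + o - \frac{A}{9}}$)
$d{\left(-2,u \right)} \left(-16\right) k{\left(-4,5 \right)} = \frac{\sqrt{81 - -2 + 9 \cdot 1}}{3} \left(-16\right) 2 \left(-4\right) = \frac{\sqrt{81 + 2 + 9}}{3} \left(-16\right) \left(-8\right) = \frac{\sqrt{92}}{3} \left(-16\right) \left(-8\right) = \frac{2 \sqrt{23}}{3} \left(-16\right) \left(-8\right) = - \frac{32 \sqrt{23}}{3} \left(-8\right) = \frac{256 \sqrt{23}}{3}$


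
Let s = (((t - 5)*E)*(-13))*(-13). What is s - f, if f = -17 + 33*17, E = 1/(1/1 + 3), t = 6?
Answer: -2007/4 ≈ -501.75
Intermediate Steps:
E = 1/4 (E = 1/(1 + 3) = 1/4 ≈ 0.25000)
f = 544 (f = -17 + 561 = 544)
s = 169/4 (s = (((6 - 5)*(1/4))*(-13))*(-13) = ((1*(1/4))*(-13))*(-13) = ((1/4)*(-13))*(-13) = -13/4*(-13) = 169/4 ≈ 42.250)
s - f = 169/4 - 1*544 = 169/4 - 544 = -2007/4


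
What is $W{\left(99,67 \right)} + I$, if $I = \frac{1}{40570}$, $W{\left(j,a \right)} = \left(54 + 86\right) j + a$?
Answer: $\frac{565018391}{40570} \approx 13927.0$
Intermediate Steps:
$W{\left(j,a \right)} = a + 140 j$ ($W{\left(j,a \right)} = 140 j + a = a + 140 j$)
$I = \frac{1}{40570} \approx 2.4649 \cdot 10^{-5}$
$W{\left(99,67 \right)} + I = \left(67 + 140 \cdot 99\right) + \frac{1}{40570} = \left(67 + 13860\right) + \frac{1}{40570} = 13927 + \frac{1}{40570} = \frac{565018391}{40570}$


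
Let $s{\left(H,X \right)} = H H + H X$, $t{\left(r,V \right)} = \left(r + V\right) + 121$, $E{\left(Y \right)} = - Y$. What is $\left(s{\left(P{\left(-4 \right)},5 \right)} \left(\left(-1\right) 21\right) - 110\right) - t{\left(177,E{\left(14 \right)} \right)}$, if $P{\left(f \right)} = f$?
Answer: $-310$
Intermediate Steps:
$t{\left(r,V \right)} = 121 + V + r$ ($t{\left(r,V \right)} = \left(V + r\right) + 121 = 121 + V + r$)
$s{\left(H,X \right)} = H^{2} + H X$
$\left(s{\left(P{\left(-4 \right)},5 \right)} \left(\left(-1\right) 21\right) - 110\right) - t{\left(177,E{\left(14 \right)} \right)} = \left(- 4 \left(-4 + 5\right) \left(\left(-1\right) 21\right) - 110\right) - \left(121 - 14 + 177\right) = \left(\left(-4\right) 1 \left(-21\right) - 110\right) - \left(121 - 14 + 177\right) = \left(\left(-4\right) \left(-21\right) - 110\right) - 284 = \left(84 - 110\right) - 284 = -26 - 284 = -310$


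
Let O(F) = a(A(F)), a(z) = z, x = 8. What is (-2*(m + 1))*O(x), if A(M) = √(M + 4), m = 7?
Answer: -32*√3 ≈ -55.426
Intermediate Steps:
A(M) = √(4 + M)
O(F) = √(4 + F)
(-2*(m + 1))*O(x) = (-2*(7 + 1))*√(4 + 8) = (-2*8)*√12 = -32*√3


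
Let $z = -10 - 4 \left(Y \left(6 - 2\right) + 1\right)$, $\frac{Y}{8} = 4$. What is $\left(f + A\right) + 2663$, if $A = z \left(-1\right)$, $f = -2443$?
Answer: $746$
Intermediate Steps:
$Y = 32$ ($Y = 8 \cdot 4 = 32$)
$z = -526$ ($z = -10 - 4 \left(32 \left(6 - 2\right) + 1\right) = -10 - 4 \left(32 \cdot 4 + 1\right) = -10 - 4 \left(128 + 1\right) = -10 - 516 = -526$)
$A = 526$ ($A = \left(-526\right) \left(-1\right) = 526$)
$\left(f + A\right) + 2663 = \left(-2443 + 526\right) + 2663 = -1917 + 2663 = 746$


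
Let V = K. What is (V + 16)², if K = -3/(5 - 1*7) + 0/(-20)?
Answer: 1225/4 ≈ 306.25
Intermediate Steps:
K = 3/2 (K = -3/(5 - 7) + 0*(-1/20) = -3/(-2) + 0 = -3*(-½) + 0 = 3/2 + 0 = 3/2 ≈ 1.5000)
V = 3/2 ≈ 1.5000
(V + 16)² = (3/2 + 16)² = (35/2)² = 1225/4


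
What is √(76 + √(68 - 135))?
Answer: √(76 + I*√67) ≈ 8.7304 + 0.46879*I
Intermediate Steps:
√(76 + √(68 - 135)) = √(76 + √(-67)) = √(76 + I*√67)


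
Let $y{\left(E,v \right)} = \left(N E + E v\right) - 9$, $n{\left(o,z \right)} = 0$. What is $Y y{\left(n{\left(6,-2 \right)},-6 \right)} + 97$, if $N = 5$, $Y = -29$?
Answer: $358$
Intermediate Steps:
$y{\left(E,v \right)} = -9 + 5 E + E v$ ($y{\left(E,v \right)} = \left(5 E + E v\right) - 9 = -9 + 5 E + E v$)
$Y y{\left(n{\left(6,-2 \right)},-6 \right)} + 97 = - 29 \left(-9 + 5 \cdot 0 + 0 \left(-6\right)\right) + 97 = - 29 \left(-9 + 0 + 0\right) + 97 = \left(-29\right) \left(-9\right) + 97 = 261 + 97 = 358$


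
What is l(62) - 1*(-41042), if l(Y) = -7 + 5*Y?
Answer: 41345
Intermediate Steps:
l(62) - 1*(-41042) = (-7 + 5*62) - 1*(-41042) = (-7 + 310) + 41042 = 303 + 41042 = 41345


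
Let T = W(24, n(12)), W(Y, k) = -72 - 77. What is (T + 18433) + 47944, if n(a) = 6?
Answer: 66228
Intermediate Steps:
W(Y, k) = -149
T = -149
(T + 18433) + 47944 = (-149 + 18433) + 47944 = 18284 + 47944 = 66228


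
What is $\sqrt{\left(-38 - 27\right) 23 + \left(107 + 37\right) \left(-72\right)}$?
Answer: $i \sqrt{11863} \approx 108.92 i$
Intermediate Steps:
$\sqrt{\left(-38 - 27\right) 23 + \left(107 + 37\right) \left(-72\right)} = \sqrt{\left(-65\right) 23 + 144 \left(-72\right)} = \sqrt{-1495 - 10368} = \sqrt{-11863} = i \sqrt{11863}$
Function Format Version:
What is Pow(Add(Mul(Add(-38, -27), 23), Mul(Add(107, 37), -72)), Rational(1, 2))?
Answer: Mul(I, Pow(11863, Rational(1, 2))) ≈ Mul(108.92, I)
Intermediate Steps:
Pow(Add(Mul(Add(-38, -27), 23), Mul(Add(107, 37), -72)), Rational(1, 2)) = Pow(Add(Mul(-65, 23), Mul(144, -72)), Rational(1, 2)) = Pow(Add(-1495, -10368), Rational(1, 2)) = Pow(-11863, Rational(1, 2)) = Mul(I, Pow(11863, Rational(1, 2)))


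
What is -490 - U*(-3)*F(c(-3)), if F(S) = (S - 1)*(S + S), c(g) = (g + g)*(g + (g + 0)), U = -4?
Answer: -30730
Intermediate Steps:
c(g) = 4*g**2 (c(g) = (2*g)*(g + g) = (2*g)*(2*g) = 4*g**2)
F(S) = 2*S*(-1 + S) (F(S) = (-1 + S)*(2*S) = 2*S*(-1 + S))
-490 - U*(-3)*F(c(-3)) = -490 - (-4*(-3))*2*(4*(-3)**2)*(-1 + 4*(-3)**2) = -490 - 12*2*(4*9)*(-1 + 4*9) = -490 - 12*2*36*(-1 + 36) = -490 - 12*2*36*35 = -490 - 12*2520 = -490 - 1*30240 = -490 - 30240 = -30730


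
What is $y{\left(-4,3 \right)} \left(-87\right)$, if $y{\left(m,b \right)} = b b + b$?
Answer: $-1044$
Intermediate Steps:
$y{\left(m,b \right)} = b + b^{2}$ ($y{\left(m,b \right)} = b^{2} + b = b + b^{2}$)
$y{\left(-4,3 \right)} \left(-87\right) = 3 \left(1 + 3\right) \left(-87\right) = 3 \cdot 4 \left(-87\right) = 12 \left(-87\right) = -1044$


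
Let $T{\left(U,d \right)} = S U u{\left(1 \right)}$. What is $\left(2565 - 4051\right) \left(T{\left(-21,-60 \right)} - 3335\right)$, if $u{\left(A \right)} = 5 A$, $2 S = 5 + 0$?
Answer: $5345885$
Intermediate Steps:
$S = \frac{5}{2}$ ($S = \frac{5 + 0}{2} = \frac{1}{2} \cdot 5 = \frac{5}{2} \approx 2.5$)
$T{\left(U,d \right)} = \frac{25 U}{2}$ ($T{\left(U,d \right)} = \frac{5 U}{2} \cdot 5 \cdot 1 = \frac{5 U}{2} \cdot 5 = \frac{25 U}{2}$)
$\left(2565 - 4051\right) \left(T{\left(-21,-60 \right)} - 3335\right) = \left(2565 - 4051\right) \left(\frac{25}{2} \left(-21\right) - 3335\right) = - 1486 \left(- \frac{525}{2} - 3335\right) = \left(-1486\right) \left(- \frac{7195}{2}\right) = 5345885$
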